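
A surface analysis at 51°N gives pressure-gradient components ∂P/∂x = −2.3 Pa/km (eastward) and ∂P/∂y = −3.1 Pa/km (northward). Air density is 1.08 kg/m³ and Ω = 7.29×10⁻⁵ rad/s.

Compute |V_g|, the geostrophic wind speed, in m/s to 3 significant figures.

Coriolis parameter at 51°N:
f = 2Ω sin φ = 2 × 7.29×10⁻⁵ × sin 51° = 1.13×10⁻⁴ s⁻¹
Component geostrophic relations (x east, y north):
u_g = −(1/(fρ)) ∂P/∂y,  v_g = (1/(fρ)) ∂P/∂x
u_g = −(−3.1×10⁻³)/(1.13×10⁻⁴ × 1.08) = 25.3 m/s;  v_g = (−2.3×10⁻³)/(1.13×10⁻⁴ × 1.08) = −18.8 m/s
|V_g| = √(u_g² + v_g²) = 31.5 m/s

31.5 m/s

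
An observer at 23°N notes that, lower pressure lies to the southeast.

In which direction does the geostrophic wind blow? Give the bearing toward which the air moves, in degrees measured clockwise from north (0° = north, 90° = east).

The pressure-gradient force points toward the southeast (bearing 135°).
Geostrophic balance: in the Northern Hemisphere the Coriolis force deflects motion to the right, so the geostrophic wind blows 90° to the right of the pressure-gradient force (low pressure on the left).
Rotating 135° by 90° clockwise gives 225° — the wind blows toward the southwest.

225°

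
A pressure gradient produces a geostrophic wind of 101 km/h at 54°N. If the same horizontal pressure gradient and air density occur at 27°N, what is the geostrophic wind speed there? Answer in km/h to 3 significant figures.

With the same pressure gradient and density, V_g ∝ 1/f ∝ 1/sin φ.
V₂ = V₁ · sin φ₁ / sin φ₂ = 101 × sin 54° / sin 27°
V₂ = 101 × 0.8090/0.4540 = 180 km/h

180 km/h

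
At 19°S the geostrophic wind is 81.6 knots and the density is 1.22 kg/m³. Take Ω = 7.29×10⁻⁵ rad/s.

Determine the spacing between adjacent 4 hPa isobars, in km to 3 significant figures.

Coriolis parameter at 19°S:
f = 2Ω sin φ = 2 × 7.29×10⁻⁵ × sin 19° = 4.75×10⁻⁵ s⁻¹
Wind speed in SI: 81.6 knots = 42.0 m/s
Geostrophic balance rearranged: |∂P/∂n| = f ρ V_g
|∂P/∂n| = 4.75×10⁻⁵ × 1.22 × 42.0 = 2.43×10⁻³ Pa/m
Isobar spacing: Δn = ΔP/|∂P/∂n| = 400 Pa / 2.43×10⁻³ Pa/m = 164540 m ≈ 165 km

165 km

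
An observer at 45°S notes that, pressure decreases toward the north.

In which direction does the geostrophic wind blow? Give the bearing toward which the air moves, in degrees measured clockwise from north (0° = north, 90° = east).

The pressure-gradient force points toward the north (bearing 000°).
Geostrophic balance: in the Southern Hemisphere the Coriolis force deflects motion to the left, so the geostrophic wind blows 90° to the left of the pressure-gradient force (low pressure on the right).
Rotating 000° by 90° counterclockwise gives 270° — the wind blows toward the west.

270°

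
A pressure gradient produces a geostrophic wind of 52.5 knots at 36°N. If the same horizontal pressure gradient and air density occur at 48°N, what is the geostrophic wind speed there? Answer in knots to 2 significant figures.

With the same pressure gradient and density, V_g ∝ 1/f ∝ 1/sin φ.
V₂ = V₁ · sin φ₁ / sin φ₂ = 52.5 × sin 36° / sin 48°
V₂ = 52.5 × 0.5878/0.7431 = 42 knots

42 knots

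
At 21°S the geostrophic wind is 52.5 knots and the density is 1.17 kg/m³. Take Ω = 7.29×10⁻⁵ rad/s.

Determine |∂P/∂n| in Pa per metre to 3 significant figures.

Coriolis parameter at 21°S:
f = 2Ω sin φ = 2 × 7.29×10⁻⁵ × sin 21° = 5.23×10⁻⁵ s⁻¹
Wind speed in SI: 52.5 knots = 27.0 m/s
Geostrophic balance rearranged: |∂P/∂n| = f ρ V_g
|∂P/∂n| = 5.23×10⁻⁵ × 1.17 × 27.0 = 1.65×10⁻³ Pa/m

1.65×10⁻³ Pa/m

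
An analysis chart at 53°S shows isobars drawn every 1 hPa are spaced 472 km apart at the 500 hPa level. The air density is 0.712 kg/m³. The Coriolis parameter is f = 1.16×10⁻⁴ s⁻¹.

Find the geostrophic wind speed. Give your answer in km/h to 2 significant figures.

Pressure gradient: |∂P/∂n| = 100 Pa / 472000 m = 2.12×10⁻⁴ Pa/m
Geostrophic balance (pressure-gradient force = Coriolis force):
V_g = (1/(fρ)) |∂P/∂n| = 2.12×10⁻⁴ / (1.16×10⁻⁴ × 0.712) = 2.57 m/s
Converting: 2.57 m/s × 3.6 = 9.2 km/h

9.2 km/h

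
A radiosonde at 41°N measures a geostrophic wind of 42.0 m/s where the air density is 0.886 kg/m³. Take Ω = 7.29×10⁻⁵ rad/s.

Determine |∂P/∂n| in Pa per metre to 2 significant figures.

3.6×10⁻³ Pa/m

Coriolis parameter at 41°N:
f = 2Ω sin φ = 2 × 7.29×10⁻⁵ × sin 41° = 9.57×10⁻⁵ s⁻¹
Geostrophic balance rearranged: |∂P/∂n| = f ρ V_g
|∂P/∂n| = 9.57×10⁻⁵ × 0.886 × 42.0 = 3.56×10⁻³ Pa/m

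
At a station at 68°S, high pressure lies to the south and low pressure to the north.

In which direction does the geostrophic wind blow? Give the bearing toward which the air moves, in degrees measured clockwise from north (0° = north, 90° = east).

The pressure-gradient force points toward the north (bearing 000°).
Geostrophic balance: in the Southern Hemisphere the Coriolis force deflects motion to the left, so the geostrophic wind blows 90° to the left of the pressure-gradient force (low pressure on the right).
Rotating 000° by 90° counterclockwise gives 270° — the wind blows toward the west.

270°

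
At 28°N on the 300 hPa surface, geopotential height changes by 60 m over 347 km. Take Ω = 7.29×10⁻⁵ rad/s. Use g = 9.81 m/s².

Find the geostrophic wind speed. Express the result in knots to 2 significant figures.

48 knots

Coriolis parameter at 28°N:
f = 2Ω sin φ = 2 × 7.29×10⁻⁵ × sin 28° = 6.84×10⁻⁵ s⁻¹
Height gradient: |∂Z/∂n| = 60 m / 347000 m = 1.73×10⁻⁴
On a pressure surface, geostrophic balance gives V_g = (g/f)|∂Z/∂n|:
V_g = 9.81 × 1.73×10⁻⁴ / 6.84×10⁻⁵ = 24.8 m/s
Converting: 24.8 m/s × 1.944 = 48 knots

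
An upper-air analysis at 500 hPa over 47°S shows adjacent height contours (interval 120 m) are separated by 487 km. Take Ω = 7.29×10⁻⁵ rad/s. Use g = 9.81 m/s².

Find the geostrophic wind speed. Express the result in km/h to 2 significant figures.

Coriolis parameter at 47°S:
f = 2Ω sin φ = 2 × 7.29×10⁻⁵ × sin 47° = 1.07×10⁻⁴ s⁻¹
Height gradient: |∂Z/∂n| = 120 m / 487000 m = 2.46×10⁻⁴
On a pressure surface, geostrophic balance gives V_g = (g/f)|∂Z/∂n|:
V_g = 9.81 × 2.46×10⁻⁴ / 1.07×10⁻⁴ = 22.7 m/s
Converting: 22.7 m/s × 3.6 = 82 km/h

82 km/h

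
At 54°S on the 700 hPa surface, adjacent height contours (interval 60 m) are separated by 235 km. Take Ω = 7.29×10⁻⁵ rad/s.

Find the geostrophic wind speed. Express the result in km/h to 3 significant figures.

Coriolis parameter at 54°S:
f = 2Ω sin φ = 2 × 7.29×10⁻⁵ × sin 54° = 1.18×10⁻⁴ s⁻¹
Height gradient: |∂Z/∂n| = 60 m / 235000 m = 2.55×10⁻⁴
On a pressure surface, geostrophic balance gives V_g = (g/f)|∂Z/∂n|:
V_g = 9.81 × 2.55×10⁻⁴ / 1.18×10⁻⁴ = 21.2 m/s
Converting: 21.2 m/s × 3.6 = 76.4 km/h

76.4 km/h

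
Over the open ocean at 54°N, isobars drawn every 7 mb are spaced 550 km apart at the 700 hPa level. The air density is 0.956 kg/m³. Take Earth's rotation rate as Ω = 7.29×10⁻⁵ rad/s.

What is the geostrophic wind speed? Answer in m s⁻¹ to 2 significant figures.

11 m s⁻¹

Coriolis parameter at 54°N:
f = 2Ω sin φ = 2 × 7.29×10⁻⁵ × sin 54° = 1.18×10⁻⁴ s⁻¹
Pressure gradient: |∂P/∂n| = 700 Pa / 550000 m = 1.27×10⁻³ Pa/m
Geostrophic balance (pressure-gradient force = Coriolis force):
V_g = (1/(fρ)) |∂P/∂n| = 1.27×10⁻³ / (1.18×10⁻⁴ × 0.956) = 11.3 m/s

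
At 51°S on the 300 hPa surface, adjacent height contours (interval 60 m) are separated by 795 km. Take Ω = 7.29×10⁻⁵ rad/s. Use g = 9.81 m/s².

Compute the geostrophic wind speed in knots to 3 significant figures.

12.7 knots

Coriolis parameter at 51°S:
f = 2Ω sin φ = 2 × 7.29×10⁻⁵ × sin 51° = 1.13×10⁻⁴ s⁻¹
Height gradient: |∂Z/∂n| = 60 m / 795000 m = 7.55×10⁻⁵
On a pressure surface, geostrophic balance gives V_g = (g/f)|∂Z/∂n|:
V_g = 9.81 × 7.55×10⁻⁵ / 1.13×10⁻⁴ = 6.53 m/s
Converting: 6.53 m/s × 1.944 = 12.7 knots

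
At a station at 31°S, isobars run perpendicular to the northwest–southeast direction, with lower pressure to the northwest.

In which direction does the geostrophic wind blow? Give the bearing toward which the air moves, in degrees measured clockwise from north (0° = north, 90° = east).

The pressure-gradient force points toward the northwest (bearing 315°).
Geostrophic balance: in the Southern Hemisphere the Coriolis force deflects motion to the left, so the geostrophic wind blows 90° to the left of the pressure-gradient force (low pressure on the right).
Rotating 315° by 90° counterclockwise gives 225° — the wind blows toward the southwest.

225°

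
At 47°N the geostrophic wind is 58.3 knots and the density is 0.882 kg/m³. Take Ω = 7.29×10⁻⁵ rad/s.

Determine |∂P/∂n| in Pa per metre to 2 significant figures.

2.8×10⁻³ Pa/m

Coriolis parameter at 47°N:
f = 2Ω sin φ = 2 × 7.29×10⁻⁵ × sin 47° = 1.07×10⁻⁴ s⁻¹
Wind speed in SI: 58.3 knots = 30.0 m/s
Geostrophic balance rearranged: |∂P/∂n| = f ρ V_g
|∂P/∂n| = 1.07×10⁻⁴ × 0.882 × 30.0 = 2.82×10⁻³ Pa/m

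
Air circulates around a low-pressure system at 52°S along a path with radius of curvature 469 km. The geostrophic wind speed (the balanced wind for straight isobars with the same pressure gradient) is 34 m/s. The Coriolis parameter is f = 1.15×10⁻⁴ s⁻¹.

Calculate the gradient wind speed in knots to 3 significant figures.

Around a low, centrifugal force acts outward with Coriolis, so pressure-gradient force balances both:
(1/ρ)|∂P/∂n| = fV + V²/R  →  V² + fR·V − fR·V_g = 0
With fR = 1.15×10⁻⁴ × 469×10³ m = 53.9 m/s:
V = [−fR + √((fR)² + 4 fR V_g)]/2 = [−53.9 + √(53.9² + 4×53.9×34)]/2 = 23.6 m/s
Subgeostrophic (V < V_g = 34 m/s), as expected around a low.
Converting: 23.6 m/s × 1.944 = 46.0 knots

46.0 knots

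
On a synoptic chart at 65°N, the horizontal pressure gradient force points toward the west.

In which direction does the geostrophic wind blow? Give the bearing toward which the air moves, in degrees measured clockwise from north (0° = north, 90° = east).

000°

The pressure-gradient force points toward the west (bearing 270°).
Geostrophic balance: in the Northern Hemisphere the Coriolis force deflects motion to the right, so the geostrophic wind blows 90° to the right of the pressure-gradient force (low pressure on the left).
Rotating 270° by 90° clockwise gives 000° — the wind blows toward the north.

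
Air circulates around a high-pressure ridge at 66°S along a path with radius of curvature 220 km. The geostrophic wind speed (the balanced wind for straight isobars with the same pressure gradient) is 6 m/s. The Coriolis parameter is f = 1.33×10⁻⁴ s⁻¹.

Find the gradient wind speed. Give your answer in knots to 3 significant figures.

16.4 knots

Around a high, pressure-gradient force acts outward with centrifugal, so Coriolis balances both:
fV = (1/ρ)|∂P/∂n| + V²/R  →  V² − fR·V + fR·V_g = 0
With fR = 1.33×10⁻⁴ × 220×10³ m = 29.3 m/s:
V = [fR − √((fR)² − 4 fR V_g)]/2 = [29.3 − √(29.3² − 4×29.3×6)]/2 = 8.43 m/s
Supergeostrophic (V > V_g = 6 m/s), as expected around a high.
Converting: 8.43 m/s × 1.944 = 16.4 knots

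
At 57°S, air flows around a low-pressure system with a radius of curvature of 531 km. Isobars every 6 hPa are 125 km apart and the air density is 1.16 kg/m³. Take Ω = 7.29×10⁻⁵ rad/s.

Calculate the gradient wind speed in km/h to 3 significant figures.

88.4 km/h

Coriolis parameter at 57°S:
f = 2Ω sin φ = 2 × 7.29×10⁻⁵ × sin 57° = 1.22×10⁻⁴ s⁻¹
Pressure gradient: |∂P/∂n| = 600 Pa / 125000 m = 4.80×10⁻³ Pa/m
Geostrophic speed: V_g = |∂P/∂n|/(fρ) = 4.80×10⁻³/(1.22×10⁻⁴ × 1.16) = 33.8 m/s
Around a low, centrifugal force acts outward with Coriolis, so pressure-gradient force balances both:
(1/ρ)|∂P/∂n| = fV + V²/R  →  V² + fR·V − fR·V_g = 0
With fR = 1.22×10⁻⁴ × 531×10³ m = 64.9 m/s:
V = [−fR + √((fR)² + 4 fR V_g)]/2 = [−64.9 + √(64.9² + 4×64.9×33.8)]/2 = 24.6 m/s
Subgeostrophic (V < V_g = 33.8 m/s), as expected around a low.
Converting: 24.6 m/s × 3.6 = 88.4 km/h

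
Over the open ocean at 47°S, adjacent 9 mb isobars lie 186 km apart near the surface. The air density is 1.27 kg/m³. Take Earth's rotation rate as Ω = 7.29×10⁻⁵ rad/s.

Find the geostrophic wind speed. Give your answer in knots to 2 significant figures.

69 knots

Coriolis parameter at 47°S:
f = 2Ω sin φ = 2 × 7.29×10⁻⁵ × sin 47° = 1.07×10⁻⁴ s⁻¹
Pressure gradient: |∂P/∂n| = 900 Pa / 186000 m = 4.84×10⁻³ Pa/m
Geostrophic balance (pressure-gradient force = Coriolis force):
V_g = (1/(fρ)) |∂P/∂n| = 4.84×10⁻³ / (1.07×10⁻⁴ × 1.27) = 35.7 m/s
Converting: 35.7 m/s × 1.944 = 69 knots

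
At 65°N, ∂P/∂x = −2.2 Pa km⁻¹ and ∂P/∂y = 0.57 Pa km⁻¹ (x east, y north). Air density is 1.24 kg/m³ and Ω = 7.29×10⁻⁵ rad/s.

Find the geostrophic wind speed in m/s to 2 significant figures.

14 m/s

Coriolis parameter at 65°N:
f = 2Ω sin φ = 2 × 7.29×10⁻⁵ × sin 65° = 1.32×10⁻⁴ s⁻¹
Component geostrophic relations (x east, y north):
u_g = −(1/(fρ)) ∂P/∂y,  v_g = (1/(fρ)) ∂P/∂x
u_g = −(0.57×10⁻³)/(1.32×10⁻⁴ × 1.24) = −3.48 m/s;  v_g = (−2.2×10⁻³)/(1.32×10⁻⁴ × 1.24) = −13.4 m/s
|V_g| = √(u_g² + v_g²) = 13.9 m/s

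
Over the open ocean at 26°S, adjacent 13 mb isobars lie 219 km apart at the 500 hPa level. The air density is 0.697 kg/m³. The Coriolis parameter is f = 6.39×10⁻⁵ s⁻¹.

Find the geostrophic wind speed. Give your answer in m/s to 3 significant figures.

133 m/s

Pressure gradient: |∂P/∂n| = 1300 Pa / 219000 m = 5.94×10⁻³ Pa/m
Geostrophic balance (pressure-gradient force = Coriolis force):
V_g = (1/(fρ)) |∂P/∂n| = 5.94×10⁻³ / (6.39×10⁻⁵ × 0.697) = 133 m/s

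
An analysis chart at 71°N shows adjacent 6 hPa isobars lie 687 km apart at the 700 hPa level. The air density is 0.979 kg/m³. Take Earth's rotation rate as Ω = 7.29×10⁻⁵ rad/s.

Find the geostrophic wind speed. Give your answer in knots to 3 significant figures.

Coriolis parameter at 71°N:
f = 2Ω sin φ = 2 × 7.29×10⁻⁵ × sin 71° = 1.38×10⁻⁴ s⁻¹
Pressure gradient: |∂P/∂n| = 600 Pa / 687000 m = 8.73×10⁻⁴ Pa/m
Geostrophic balance (pressure-gradient force = Coriolis force):
V_g = (1/(fρ)) |∂P/∂n| = 8.73×10⁻⁴ / (1.38×10⁻⁴ × 0.979) = 6.47 m/s
Converting: 6.47 m/s × 1.944 = 12.6 knots

12.6 knots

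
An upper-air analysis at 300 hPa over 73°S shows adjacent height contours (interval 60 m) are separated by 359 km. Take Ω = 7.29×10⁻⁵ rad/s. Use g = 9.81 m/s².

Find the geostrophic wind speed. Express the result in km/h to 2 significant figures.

Coriolis parameter at 73°S:
f = 2Ω sin φ = 2 × 7.29×10⁻⁵ × sin 73° = 1.39×10⁻⁴ s⁻¹
Height gradient: |∂Z/∂n| = 60 m / 359000 m = 1.67×10⁻⁴
On a pressure surface, geostrophic balance gives V_g = (g/f)|∂Z/∂n|:
V_g = 9.81 × 1.67×10⁻⁴ / 1.39×10⁻⁴ = 11.8 m/s
Converting: 11.8 m/s × 3.6 = 42 km/h

42 km/h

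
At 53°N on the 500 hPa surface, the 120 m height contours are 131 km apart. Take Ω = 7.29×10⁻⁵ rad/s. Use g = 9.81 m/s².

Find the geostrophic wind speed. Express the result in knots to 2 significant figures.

150 knots

Coriolis parameter at 53°N:
f = 2Ω sin φ = 2 × 7.29×10⁻⁵ × sin 53° = 1.16×10⁻⁴ s⁻¹
Height gradient: |∂Z/∂n| = 120 m / 131000 m = 9.16×10⁻⁴
On a pressure surface, geostrophic balance gives V_g = (g/f)|∂Z/∂n|:
V_g = 9.81 × 9.16×10⁻⁴ / 1.16×10⁻⁴ = 77.2 m/s
Converting: 77.2 m/s × 1.944 = 150 knots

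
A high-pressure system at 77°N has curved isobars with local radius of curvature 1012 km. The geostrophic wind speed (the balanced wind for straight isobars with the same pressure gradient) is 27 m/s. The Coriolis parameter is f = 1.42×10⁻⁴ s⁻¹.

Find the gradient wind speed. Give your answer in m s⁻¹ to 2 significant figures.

36 m s⁻¹

Around a high, pressure-gradient force acts outward with centrifugal, so Coriolis balances both:
fV = (1/ρ)|∂P/∂n| + V²/R  →  V² − fR·V + fR·V_g = 0
With fR = 1.42×10⁻⁴ × 1012×10³ m = 144 m/s:
V = [fR − √((fR)² − 4 fR V_g)]/2 = [144 − √(144² − 4×144×27)]/2 = 36 m/s
Supergeostrophic (V > V_g = 27 m/s), as expected around a high.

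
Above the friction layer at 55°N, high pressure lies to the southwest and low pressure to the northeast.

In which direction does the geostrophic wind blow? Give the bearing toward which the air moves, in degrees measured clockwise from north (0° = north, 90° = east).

The pressure-gradient force points toward the northeast (bearing 045°).
Geostrophic balance: in the Northern Hemisphere the Coriolis force deflects motion to the right, so the geostrophic wind blows 90° to the right of the pressure-gradient force (low pressure on the left).
Rotating 045° by 90° clockwise gives 135° — the wind blows toward the southeast.

135°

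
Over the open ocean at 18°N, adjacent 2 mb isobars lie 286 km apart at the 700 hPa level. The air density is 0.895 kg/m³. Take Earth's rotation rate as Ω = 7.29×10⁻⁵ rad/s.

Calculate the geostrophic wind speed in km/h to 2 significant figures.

Coriolis parameter at 18°N:
f = 2Ω sin φ = 2 × 7.29×10⁻⁵ × sin 18° = 4.51×10⁻⁵ s⁻¹
Pressure gradient: |∂P/∂n| = 200 Pa / 286000 m = 6.99×10⁻⁴ Pa/m
Geostrophic balance (pressure-gradient force = Coriolis force):
V_g = (1/(fρ)) |∂P/∂n| = 6.99×10⁻⁴ / (4.51×10⁻⁵ × 0.895) = 17.3 m/s
Converting: 17.3 m/s × 3.6 = 62 km/h

62 km/h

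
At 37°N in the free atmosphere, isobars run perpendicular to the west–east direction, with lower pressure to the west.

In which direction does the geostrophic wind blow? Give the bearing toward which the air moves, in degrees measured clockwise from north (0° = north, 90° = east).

The pressure-gradient force points toward the west (bearing 270°).
Geostrophic balance: in the Northern Hemisphere the Coriolis force deflects motion to the right, so the geostrophic wind blows 90° to the right of the pressure-gradient force (low pressure on the left).
Rotating 270° by 90° clockwise gives 000° — the wind blows toward the north.

000°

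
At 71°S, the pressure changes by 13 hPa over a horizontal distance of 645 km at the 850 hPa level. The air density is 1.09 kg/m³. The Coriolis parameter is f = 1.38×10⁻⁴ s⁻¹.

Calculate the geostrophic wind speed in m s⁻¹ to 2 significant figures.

13 m s⁻¹

Pressure gradient: |∂P/∂n| = 1300 Pa / 645000 m = 2.02×10⁻³ Pa/m
Geostrophic balance (pressure-gradient force = Coriolis force):
V_g = (1/(fρ)) |∂P/∂n| = 2.02×10⁻³ / (1.38×10⁻⁴ × 1.09) = 13.4 m/s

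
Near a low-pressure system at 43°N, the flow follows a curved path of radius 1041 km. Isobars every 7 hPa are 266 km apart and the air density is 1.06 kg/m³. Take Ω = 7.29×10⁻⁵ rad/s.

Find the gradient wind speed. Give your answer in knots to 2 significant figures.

40 knots

Coriolis parameter at 43°N:
f = 2Ω sin φ = 2 × 7.29×10⁻⁵ × sin 43° = 9.94×10⁻⁵ s⁻¹
Pressure gradient: |∂P/∂n| = 700 Pa / 266000 m = 2.63×10⁻³ Pa/m
Geostrophic speed: V_g = |∂P/∂n|/(fρ) = 2.63×10⁻³/(9.94×10⁻⁵ × 1.06) = 25.0 m/s
Around a low, centrifugal force acts outward with Coriolis, so pressure-gradient force balances both:
(1/ρ)|∂P/∂n| = fV + V²/R  →  V² + fR·V − fR·V_g = 0
With fR = 9.94×10⁻⁵ × 1041×10³ m = 104 m/s:
V = [−fR + √((fR)² + 4 fR V_g)]/2 = [−104 + √(104² + 4×104×25)]/2 = 20.8 m/s
Subgeostrophic (V < V_g = 25 m/s), as expected around a low.
Converting: 20.8 m/s × 1.944 = 40 knots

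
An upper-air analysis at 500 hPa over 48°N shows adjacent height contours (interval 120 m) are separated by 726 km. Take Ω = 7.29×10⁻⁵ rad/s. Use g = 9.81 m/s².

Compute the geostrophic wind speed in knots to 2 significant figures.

Coriolis parameter at 48°N:
f = 2Ω sin φ = 2 × 7.29×10⁻⁵ × sin 48° = 1.08×10⁻⁴ s⁻¹
Height gradient: |∂Z/∂n| = 120 m / 726000 m = 1.65×10⁻⁴
On a pressure surface, geostrophic balance gives V_g = (g/f)|∂Z/∂n|:
V_g = 9.81 × 1.65×10⁻⁴ / 1.08×10⁻⁴ = 15.0 m/s
Converting: 15.0 m/s × 1.944 = 29 knots

29 knots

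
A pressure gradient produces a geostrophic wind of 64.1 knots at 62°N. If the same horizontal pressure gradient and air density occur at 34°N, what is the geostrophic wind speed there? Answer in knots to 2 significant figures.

With the same pressure gradient and density, V_g ∝ 1/f ∝ 1/sin φ.
V₂ = V₁ · sin φ₁ / sin φ₂ = 64.1 × sin 62° / sin 34°
V₂ = 64.1 × 0.8829/0.5592 = 100 knots

100 knots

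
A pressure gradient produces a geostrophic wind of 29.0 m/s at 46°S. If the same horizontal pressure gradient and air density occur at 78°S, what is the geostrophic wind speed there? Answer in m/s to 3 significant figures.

With the same pressure gradient and density, V_g ∝ 1/f ∝ 1/sin φ.
V₂ = V₁ · sin φ₁ / sin φ₂ = 29.0 × sin 46° / sin 78°
V₂ = 29.0 × 0.7193/0.9781 = 21.3 m/s

21.3 m/s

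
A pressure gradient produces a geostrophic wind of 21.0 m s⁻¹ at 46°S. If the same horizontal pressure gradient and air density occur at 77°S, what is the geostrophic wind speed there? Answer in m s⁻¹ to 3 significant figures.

15.5 m s⁻¹

With the same pressure gradient and density, V_g ∝ 1/f ∝ 1/sin φ.
V₂ = V₁ · sin φ₁ / sin φ₂ = 21.0 × sin 46° / sin 77°
V₂ = 21.0 × 0.7193/0.9744 = 15.5 m s⁻¹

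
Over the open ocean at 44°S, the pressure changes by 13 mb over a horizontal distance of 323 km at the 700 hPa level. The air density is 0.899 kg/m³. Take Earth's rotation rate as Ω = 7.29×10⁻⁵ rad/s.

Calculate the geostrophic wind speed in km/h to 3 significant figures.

Coriolis parameter at 44°S:
f = 2Ω sin φ = 2 × 7.29×10⁻⁵ × sin 44° = 1.01×10⁻⁴ s⁻¹
Pressure gradient: |∂P/∂n| = 1300 Pa / 323000 m = 4.02×10⁻³ Pa/m
Geostrophic balance (pressure-gradient force = Coriolis force):
V_g = (1/(fρ)) |∂P/∂n| = 4.02×10⁻³ / (1.01×10⁻⁴ × 0.899) = 44.2 m/s
Converting: 44.2 m/s × 3.6 = 159 km/h

159 km/h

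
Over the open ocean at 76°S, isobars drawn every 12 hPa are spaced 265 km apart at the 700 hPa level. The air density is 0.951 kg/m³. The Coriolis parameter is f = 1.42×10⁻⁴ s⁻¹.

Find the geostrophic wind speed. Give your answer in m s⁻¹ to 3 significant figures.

33.5 m s⁻¹

Pressure gradient: |∂P/∂n| = 1200 Pa / 265000 m = 4.53×10⁻³ Pa/m
Geostrophic balance (pressure-gradient force = Coriolis force):
V_g = (1/(fρ)) |∂P/∂n| = 4.53×10⁻³ / (1.42×10⁻⁴ × 0.951) = 33.5 m/s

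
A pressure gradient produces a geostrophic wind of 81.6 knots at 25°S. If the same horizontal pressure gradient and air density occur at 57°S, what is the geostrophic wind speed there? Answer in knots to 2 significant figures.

41 knots

With the same pressure gradient and density, V_g ∝ 1/f ∝ 1/sin φ.
V₂ = V₁ · sin φ₁ / sin φ₂ = 81.6 × sin 25° / sin 57°
V₂ = 81.6 × 0.4226/0.8387 = 41 knots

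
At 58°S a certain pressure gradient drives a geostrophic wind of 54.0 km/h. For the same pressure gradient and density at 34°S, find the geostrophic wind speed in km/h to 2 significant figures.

82 km/h

With the same pressure gradient and density, V_g ∝ 1/f ∝ 1/sin φ.
V₂ = V₁ · sin φ₁ / sin φ₂ = 54.0 × sin 58° / sin 34°
V₂ = 54.0 × 0.8480/0.5592 = 82 km/h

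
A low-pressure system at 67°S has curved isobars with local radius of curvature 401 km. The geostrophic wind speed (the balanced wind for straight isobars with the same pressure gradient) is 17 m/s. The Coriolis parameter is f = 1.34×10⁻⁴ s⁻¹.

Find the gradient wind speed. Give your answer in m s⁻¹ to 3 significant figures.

Around a low, centrifugal force acts outward with Coriolis, so pressure-gradient force balances both:
(1/ρ)|∂P/∂n| = fV + V²/R  →  V² + fR·V − fR·V_g = 0
With fR = 1.34×10⁻⁴ × 401×10³ m = 53.7 m/s:
V = [−fR + √((fR)² + 4 fR V_g)]/2 = [−53.7 + √(53.7² + 4×53.7×17)]/2 = 13.6 m/s
Subgeostrophic (V < V_g = 17 m/s), as expected around a low.

13.6 m s⁻¹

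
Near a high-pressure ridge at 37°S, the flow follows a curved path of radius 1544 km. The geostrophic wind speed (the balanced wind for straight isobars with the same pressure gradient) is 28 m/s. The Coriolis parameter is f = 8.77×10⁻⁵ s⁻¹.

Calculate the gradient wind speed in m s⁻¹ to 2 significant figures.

Around a high, pressure-gradient force acts outward with centrifugal, so Coriolis balances both:
fV = (1/ρ)|∂P/∂n| + V²/R  →  V² − fR·V + fR·V_g = 0
With fR = 8.77×10⁻⁵ × 1544×10³ m = 135 m/s:
V = [fR − √((fR)² − 4 fR V_g)]/2 = [135 − √(135² − 4×135×28)]/2 = 39.6 m/s
Supergeostrophic (V > V_g = 28 m/s), as expected around a high.

40 m s⁻¹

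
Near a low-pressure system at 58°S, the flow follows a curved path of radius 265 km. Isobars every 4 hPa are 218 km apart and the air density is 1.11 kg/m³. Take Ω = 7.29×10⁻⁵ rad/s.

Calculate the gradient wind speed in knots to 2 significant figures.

20 knots

Coriolis parameter at 58°S:
f = 2Ω sin φ = 2 × 7.29×10⁻⁵ × sin 58° = 1.24×10⁻⁴ s⁻¹
Pressure gradient: |∂P/∂n| = 400 Pa / 218000 m = 1.83×10⁻³ Pa/m
Geostrophic speed: V_g = |∂P/∂n|/(fρ) = 1.83×10⁻³/(1.24×10⁻⁴ × 1.11) = 13.4 m/s
Around a low, centrifugal force acts outward with Coriolis, so pressure-gradient force balances both:
(1/ρ)|∂P/∂n| = fV + V²/R  →  V² + fR·V − fR·V_g = 0
With fR = 1.24×10⁻⁴ × 265×10³ m = 32.8 m/s:
V = [−fR + √((fR)² + 4 fR V_g)]/2 = [−32.8 + √(32.8² + 4×32.8×13.4)]/2 = 10.2 m/s
Subgeostrophic (V < V_g = 13.4 m/s), as expected around a low.
Converting: 10.2 m/s × 1.944 = 20 knots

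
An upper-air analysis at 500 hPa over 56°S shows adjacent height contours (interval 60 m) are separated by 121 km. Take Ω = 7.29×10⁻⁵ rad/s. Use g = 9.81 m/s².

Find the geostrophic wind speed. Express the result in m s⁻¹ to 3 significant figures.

Coriolis parameter at 56°S:
f = 2Ω sin φ = 2 × 7.29×10⁻⁵ × sin 56° = 1.21×10⁻⁴ s⁻¹
Height gradient: |∂Z/∂n| = 60 m / 121000 m = 4.96×10⁻⁴
On a pressure surface, geostrophic balance gives V_g = (g/f)|∂Z/∂n|:
V_g = 9.81 × 4.96×10⁻⁴ / 1.21×10⁻⁴ = 40.2 m/s

40.2 m s⁻¹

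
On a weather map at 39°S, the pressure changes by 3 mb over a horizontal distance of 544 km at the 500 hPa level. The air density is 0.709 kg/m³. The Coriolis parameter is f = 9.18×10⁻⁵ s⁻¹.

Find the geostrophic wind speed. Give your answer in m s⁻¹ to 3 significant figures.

Pressure gradient: |∂P/∂n| = 300 Pa / 544000 m = 5.51×10⁻⁴ Pa/m
Geostrophic balance (pressure-gradient force = Coriolis force):
V_g = (1/(fρ)) |∂P/∂n| = 5.51×10⁻⁴ / (9.18×10⁻⁵ × 0.709) = 8.47 m/s

8.47 m s⁻¹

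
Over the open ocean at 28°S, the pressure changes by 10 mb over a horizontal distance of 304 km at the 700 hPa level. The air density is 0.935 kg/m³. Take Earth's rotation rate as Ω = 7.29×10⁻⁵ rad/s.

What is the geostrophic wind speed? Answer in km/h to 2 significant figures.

190 km/h

Coriolis parameter at 28°S:
f = 2Ω sin φ = 2 × 7.29×10⁻⁵ × sin 28° = 6.84×10⁻⁵ s⁻¹
Pressure gradient: |∂P/∂n| = 1000 Pa / 304000 m = 3.29×10⁻³ Pa/m
Geostrophic balance (pressure-gradient force = Coriolis force):
V_g = (1/(fρ)) |∂P/∂n| = 3.29×10⁻³ / (6.84×10⁻⁵ × 0.935) = 51.4 m/s
Converting: 51.4 m/s × 3.6 = 190 km/h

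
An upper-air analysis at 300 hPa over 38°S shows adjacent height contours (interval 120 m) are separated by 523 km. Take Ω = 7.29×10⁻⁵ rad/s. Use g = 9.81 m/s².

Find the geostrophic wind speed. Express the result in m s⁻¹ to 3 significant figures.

25.1 m s⁻¹

Coriolis parameter at 38°S:
f = 2Ω sin φ = 2 × 7.29×10⁻⁵ × sin 38° = 8.98×10⁻⁵ s⁻¹
Height gradient: |∂Z/∂n| = 120 m / 523000 m = 2.29×10⁻⁴
On a pressure surface, geostrophic balance gives V_g = (g/f)|∂Z/∂n|:
V_g = 9.81 × 2.29×10⁻⁴ / 8.98×10⁻⁵ = 25.1 m/s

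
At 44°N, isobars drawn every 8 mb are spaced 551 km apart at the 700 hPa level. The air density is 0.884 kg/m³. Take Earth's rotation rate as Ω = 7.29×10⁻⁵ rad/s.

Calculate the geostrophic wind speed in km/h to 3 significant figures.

Coriolis parameter at 44°N:
f = 2Ω sin φ = 2 × 7.29×10⁻⁵ × sin 44° = 1.01×10⁻⁴ s⁻¹
Pressure gradient: |∂P/∂n| = 800 Pa / 551000 m = 1.45×10⁻³ Pa/m
Geostrophic balance (pressure-gradient force = Coriolis force):
V_g = (1/(fρ)) |∂P/∂n| = 1.45×10⁻³ / (1.01×10⁻⁴ × 0.884) = 16.2 m/s
Converting: 16.2 m/s × 3.6 = 58.4 km/h

58.4 km/h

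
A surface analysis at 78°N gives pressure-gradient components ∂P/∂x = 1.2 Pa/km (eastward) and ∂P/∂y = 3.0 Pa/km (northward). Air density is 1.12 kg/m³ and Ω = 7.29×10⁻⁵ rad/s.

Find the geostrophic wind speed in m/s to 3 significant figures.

Coriolis parameter at 78°N:
f = 2Ω sin φ = 2 × 7.29×10⁻⁵ × sin 78° = 1.43×10⁻⁴ s⁻¹
Component geostrophic relations (x east, y north):
u_g = −(1/(fρ)) ∂P/∂y,  v_g = (1/(fρ)) ∂P/∂x
u_g = −(3.0×10⁻³)/(1.43×10⁻⁴ × 1.12) = −18.8 m/s;  v_g = (1.2×10⁻³)/(1.43×10⁻⁴ × 1.12) = 7.51 m/s
|V_g| = √(u_g² + v_g²) = 20.2 m/s

20.2 m/s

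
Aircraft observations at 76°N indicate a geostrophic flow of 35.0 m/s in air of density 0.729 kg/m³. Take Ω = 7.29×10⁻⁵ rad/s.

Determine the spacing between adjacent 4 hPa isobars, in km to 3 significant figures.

111 km

Coriolis parameter at 76°N:
f = 2Ω sin φ = 2 × 7.29×10⁻⁵ × sin 76° = 1.41×10⁻⁴ s⁻¹
Geostrophic balance rearranged: |∂P/∂n| = f ρ V_g
|∂P/∂n| = 1.41×10⁻⁴ × 0.729 × 35.0 = 3.61×10⁻³ Pa/m
Isobar spacing: Δn = ΔP/|∂P/∂n| = 400 Pa / 3.61×10⁻³ Pa/m = 110816 m ≈ 111 km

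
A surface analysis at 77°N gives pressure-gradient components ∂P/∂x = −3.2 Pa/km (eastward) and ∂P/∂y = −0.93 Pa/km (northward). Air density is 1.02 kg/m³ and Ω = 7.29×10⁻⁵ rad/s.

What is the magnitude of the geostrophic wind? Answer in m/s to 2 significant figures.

Coriolis parameter at 77°N:
f = 2Ω sin φ = 2 × 7.29×10⁻⁵ × sin 77° = 1.42×10⁻⁴ s⁻¹
Component geostrophic relations (x east, y north):
u_g = −(1/(fρ)) ∂P/∂y,  v_g = (1/(fρ)) ∂P/∂x
u_g = −(−0.93×10⁻³)/(1.42×10⁻⁴ × 1.02) = 6.42 m/s;  v_g = (−3.2×10⁻³)/(1.42×10⁻⁴ × 1.02) = −22.1 m/s
|V_g| = √(u_g² + v_g²) = 23.0 m/s

23 m/s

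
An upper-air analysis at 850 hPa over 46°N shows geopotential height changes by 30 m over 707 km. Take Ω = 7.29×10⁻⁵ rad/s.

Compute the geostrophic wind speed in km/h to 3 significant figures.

14.3 km/h

Coriolis parameter at 46°N:
f = 2Ω sin φ = 2 × 7.29×10⁻⁵ × sin 46° = 1.05×10⁻⁴ s⁻¹
Height gradient: |∂Z/∂n| = 30 m / 707000 m = 4.24×10⁻⁵
On a pressure surface, geostrophic balance gives V_g = (g/f)|∂Z/∂n|:
V_g = 9.81 × 4.24×10⁻⁵ / 1.05×10⁻⁴ = 3.97 m/s
Converting: 3.97 m/s × 3.6 = 14.3 km/h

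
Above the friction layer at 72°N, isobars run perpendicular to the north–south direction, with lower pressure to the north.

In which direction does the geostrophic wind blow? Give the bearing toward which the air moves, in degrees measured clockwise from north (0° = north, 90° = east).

The pressure-gradient force points toward the north (bearing 000°).
Geostrophic balance: in the Northern Hemisphere the Coriolis force deflects motion to the right, so the geostrophic wind blows 90° to the right of the pressure-gradient force (low pressure on the left).
Rotating 000° by 90° clockwise gives 090° — the wind blows toward the east.

090°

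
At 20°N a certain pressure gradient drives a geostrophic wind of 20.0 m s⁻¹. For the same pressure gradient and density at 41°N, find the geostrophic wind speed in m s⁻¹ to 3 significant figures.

With the same pressure gradient and density, V_g ∝ 1/f ∝ 1/sin φ.
V₂ = V₁ · sin φ₁ / sin φ₂ = 20.0 × sin 20° / sin 41°
V₂ = 20.0 × 0.3420/0.6561 = 10.4 m s⁻¹

10.4 m s⁻¹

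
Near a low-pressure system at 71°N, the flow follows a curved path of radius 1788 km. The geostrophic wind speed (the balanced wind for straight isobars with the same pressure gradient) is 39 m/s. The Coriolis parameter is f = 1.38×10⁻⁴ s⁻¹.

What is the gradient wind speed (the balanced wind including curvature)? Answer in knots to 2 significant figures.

Around a low, centrifugal force acts outward with Coriolis, so pressure-gradient force balances both:
(1/ρ)|∂P/∂n| = fV + V²/R  →  V² + fR·V − fR·V_g = 0
With fR = 1.38×10⁻⁴ × 1788×10³ m = 247 m/s:
V = [−fR + √((fR)² + 4 fR V_g)]/2 = [−247 + √(247² + 4×247×39)]/2 = 34.2 m/s
Subgeostrophic (V < V_g = 39 m/s), as expected around a low.
Converting: 34.2 m/s × 1.944 = 67 knots

67 knots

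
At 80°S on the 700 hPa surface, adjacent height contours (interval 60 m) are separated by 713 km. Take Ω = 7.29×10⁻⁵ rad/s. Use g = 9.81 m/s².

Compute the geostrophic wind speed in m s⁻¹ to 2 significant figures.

5.7 m s⁻¹

Coriolis parameter at 80°S:
f = 2Ω sin φ = 2 × 7.29×10⁻⁵ × sin 80° = 1.44×10⁻⁴ s⁻¹
Height gradient: |∂Z/∂n| = 60 m / 713000 m = 8.42×10⁻⁵
On a pressure surface, geostrophic balance gives V_g = (g/f)|∂Z/∂n|:
V_g = 9.81 × 8.42×10⁻⁵ / 1.44×10⁻⁴ = 5.75 m/s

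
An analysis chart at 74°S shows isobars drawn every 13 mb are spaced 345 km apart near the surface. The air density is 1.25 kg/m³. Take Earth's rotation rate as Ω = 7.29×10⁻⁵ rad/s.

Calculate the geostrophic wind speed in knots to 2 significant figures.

42 knots

Coriolis parameter at 74°S:
f = 2Ω sin φ = 2 × 7.29×10⁻⁵ × sin 74° = 1.40×10⁻⁴ s⁻¹
Pressure gradient: |∂P/∂n| = 1300 Pa / 345000 m = 3.77×10⁻³ Pa/m
Geostrophic balance (pressure-gradient force = Coriolis force):
V_g = (1/(fρ)) |∂P/∂n| = 3.77×10⁻³ / (1.40×10⁻⁴ × 1.25) = 21.5 m/s
Converting: 21.5 m/s × 1.944 = 42 knots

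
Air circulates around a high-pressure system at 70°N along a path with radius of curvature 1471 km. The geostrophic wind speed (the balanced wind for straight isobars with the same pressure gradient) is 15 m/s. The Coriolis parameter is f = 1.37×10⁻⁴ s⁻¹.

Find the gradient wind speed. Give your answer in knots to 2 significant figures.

Around a high, pressure-gradient force acts outward with centrifugal, so Coriolis balances both:
fV = (1/ρ)|∂P/∂n| + V²/R  →  V² − fR·V + fR·V_g = 0
With fR = 1.37×10⁻⁴ × 1471×10³ m = 202 m/s:
V = [fR − √((fR)² − 4 fR V_g)]/2 = [202 − √(202² − 4×202×15)]/2 = 16.3 m/s
Supergeostrophic (V > V_g = 15 m/s), as expected around a high.
Converting: 16.3 m/s × 1.944 = 32 knots

32 knots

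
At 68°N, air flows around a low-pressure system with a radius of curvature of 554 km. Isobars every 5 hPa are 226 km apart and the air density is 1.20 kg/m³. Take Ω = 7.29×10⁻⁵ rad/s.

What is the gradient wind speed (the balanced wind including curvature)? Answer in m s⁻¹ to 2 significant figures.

12 m s⁻¹

Coriolis parameter at 68°N:
f = 2Ω sin φ = 2 × 7.29×10⁻⁵ × sin 68° = 1.35×10⁻⁴ s⁻¹
Pressure gradient: |∂P/∂n| = 500 Pa / 226000 m = 2.21×10⁻³ Pa/m
Geostrophic speed: V_g = |∂P/∂n|/(fρ) = 2.21×10⁻³/(1.35×10⁻⁴ × 1.20) = 13.6 m/s
Around a low, centrifugal force acts outward with Coriolis, so pressure-gradient force balances both:
(1/ρ)|∂P/∂n| = fV + V²/R  →  V² + fR·V − fR·V_g = 0
With fR = 1.35×10⁻⁴ × 554×10³ m = 74.9 m/s:
V = [−fR + √((fR)² + 4 fR V_g)]/2 = [−74.9 + √(74.9² + 4×74.9×13.6)]/2 = 11.8 m/s
Subgeostrophic (V < V_g = 13.6 m/s), as expected around a low.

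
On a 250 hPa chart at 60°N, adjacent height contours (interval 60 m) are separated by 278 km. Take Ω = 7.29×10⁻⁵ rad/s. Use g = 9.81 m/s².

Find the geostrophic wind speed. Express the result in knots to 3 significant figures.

Coriolis parameter at 60°N:
f = 2Ω sin φ = 2 × 7.29×10⁻⁵ × sin 60° = 1.26×10⁻⁴ s⁻¹
Height gradient: |∂Z/∂n| = 60 m / 278000 m = 2.16×10⁻⁴
On a pressure surface, geostrophic balance gives V_g = (g/f)|∂Z/∂n|:
V_g = 9.81 × 2.16×10⁻⁴ / 1.26×10⁻⁴ = 16.8 m/s
Converting: 16.8 m/s × 1.944 = 32.6 knots

32.6 knots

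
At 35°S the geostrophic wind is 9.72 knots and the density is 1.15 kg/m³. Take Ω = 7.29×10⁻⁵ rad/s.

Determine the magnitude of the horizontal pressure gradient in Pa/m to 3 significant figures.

Coriolis parameter at 35°S:
f = 2Ω sin φ = 2 × 7.29×10⁻⁵ × sin 35° = 8.36×10⁻⁵ s⁻¹
Wind speed in SI: 9.72 knots = 5.00 m/s
Geostrophic balance rearranged: |∂P/∂n| = f ρ V_g
|∂P/∂n| = 8.36×10⁻⁵ × 1.15 × 5.00 = 4.81×10⁻⁴ Pa/m

4.81×10⁻⁴ Pa/m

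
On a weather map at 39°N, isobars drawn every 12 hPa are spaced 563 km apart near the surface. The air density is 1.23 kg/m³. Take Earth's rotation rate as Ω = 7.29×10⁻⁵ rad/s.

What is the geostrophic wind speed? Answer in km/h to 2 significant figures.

Coriolis parameter at 39°N:
f = 2Ω sin φ = 2 × 7.29×10⁻⁵ × sin 39° = 9.18×10⁻⁵ s⁻¹
Pressure gradient: |∂P/∂n| = 1200 Pa / 563000 m = 2.13×10⁻³ Pa/m
Geostrophic balance (pressure-gradient force = Coriolis force):
V_g = (1/(fρ)) |∂P/∂n| = 2.13×10⁻³ / (9.18×10⁻⁵ × 1.23) = 18.9 m/s
Converting: 18.9 m/s × 3.6 = 68 km/h

68 km/h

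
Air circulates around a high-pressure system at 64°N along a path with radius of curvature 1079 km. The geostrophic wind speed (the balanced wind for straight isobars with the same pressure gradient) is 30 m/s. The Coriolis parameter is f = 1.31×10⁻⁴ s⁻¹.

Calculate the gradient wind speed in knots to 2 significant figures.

84 knots

Around a high, pressure-gradient force acts outward with centrifugal, so Coriolis balances both:
fV = (1/ρ)|∂P/∂n| + V²/R  →  V² − fR·V + fR·V_g = 0
With fR = 1.31×10⁻⁴ × 1079×10³ m = 141 m/s:
V = [fR − √((fR)² − 4 fR V_g)]/2 = [141 − √(141² − 4×141×30)]/2 = 43.2 m/s
Supergeostrophic (V > V_g = 30 m/s), as expected around a high.
Converting: 43.2 m/s × 1.944 = 84 knots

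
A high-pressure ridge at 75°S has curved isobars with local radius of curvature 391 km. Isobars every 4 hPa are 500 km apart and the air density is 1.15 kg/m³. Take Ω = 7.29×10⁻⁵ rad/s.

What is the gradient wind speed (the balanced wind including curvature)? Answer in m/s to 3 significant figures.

Coriolis parameter at 75°S:
f = 2Ω sin φ = 2 × 7.29×10⁻⁵ × sin 75° = 1.41×10⁻⁴ s⁻¹
Pressure gradient: |∂P/∂n| = 400 Pa / 500000 m = 8.00×10⁻⁴ Pa/m
Geostrophic speed: V_g = |∂P/∂n|/(fρ) = 8.00×10⁻⁴/(1.41×10⁻⁴ × 1.15) = 4.94 m/s
Around a high, pressure-gradient force acts outward with centrifugal, so Coriolis balances both:
fV = (1/ρ)|∂P/∂n| + V²/R  →  V² − fR·V + fR·V_g = 0
With fR = 1.41×10⁻⁴ × 391×10³ m = 55.1 m/s:
V = [fR − √((fR)² − 4 fR V_g)]/2 = [55.1 − √(55.1² − 4×55.1×4.94)]/2 = 5.49 m/s
Supergeostrophic (V > V_g = 4.94 m/s), as expected around a high.

5.49 m/s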